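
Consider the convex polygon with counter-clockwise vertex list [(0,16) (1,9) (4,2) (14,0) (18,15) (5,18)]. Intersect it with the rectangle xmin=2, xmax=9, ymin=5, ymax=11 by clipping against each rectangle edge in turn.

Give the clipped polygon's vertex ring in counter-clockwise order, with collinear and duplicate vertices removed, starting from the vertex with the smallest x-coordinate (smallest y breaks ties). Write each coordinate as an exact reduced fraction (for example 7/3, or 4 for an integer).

1. After x ≥ 2: [(2,84/5) (2,20/3) (4,2) (14,0) (18,15) (5,18)]
2. After x ≤ 9: [(2,84/5) (2,20/3) (4,2) (9,1) (9,222/13) (5,18)]
3. After y ≥ 5: [(2,84/5) (2,20/3) (19/7,5) (9,5) (9,222/13) (5,18)]
4. After y ≤ 11: [(2,11) (2,20/3) (19/7,5) (9,5) (9,11)]
5. Canonical ring: [(2,20/3) (19/7,5) (9,5) (9,11) (2,11)]

Clipped polygon: [(2,20/3) (19/7,5) (9,5) (9,11) (2,11)]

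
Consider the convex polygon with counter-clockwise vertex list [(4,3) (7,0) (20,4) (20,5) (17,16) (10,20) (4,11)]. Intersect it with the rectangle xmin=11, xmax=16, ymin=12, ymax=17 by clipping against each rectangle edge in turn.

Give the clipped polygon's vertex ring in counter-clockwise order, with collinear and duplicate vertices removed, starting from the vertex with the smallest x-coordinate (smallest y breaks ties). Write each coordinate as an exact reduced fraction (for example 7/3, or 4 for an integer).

Clipped polygon: [(11,12) (16,12) (16,116/7) (61/4,17) (11,17)]

1. After x ≥ 11: [(11,16/13) (20,4) (20,5) (17,16) (11,136/7)]
2. After x ≤ 16: [(11,16/13) (16,36/13) (16,116/7) (11,136/7)]
3. After y ≥ 12: [(11,12) (16,12) (16,116/7) (11,136/7)]
4. After y ≤ 17: [(11,17) (11,12) (16,12) (16,116/7) (61/4,17)]
5. Canonical ring: [(11,12) (16,12) (16,116/7) (61/4,17) (11,17)]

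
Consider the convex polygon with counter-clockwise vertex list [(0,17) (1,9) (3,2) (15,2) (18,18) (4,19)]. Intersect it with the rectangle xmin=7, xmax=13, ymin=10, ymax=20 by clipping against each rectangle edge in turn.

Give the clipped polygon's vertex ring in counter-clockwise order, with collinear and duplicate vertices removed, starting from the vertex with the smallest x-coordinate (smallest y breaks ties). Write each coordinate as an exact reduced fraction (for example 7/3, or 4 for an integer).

Clipped polygon: [(7,10) (13,10) (13,257/14) (7,263/14)]

1. After x ≥ 7: [(7,2) (15,2) (18,18) (7,263/14)]
2. After x ≤ 13: [(7,2) (13,2) (13,257/14) (7,263/14)]
3. After y ≥ 10: [(7,10) (13,10) (13,257/14) (7,263/14)]
4. After y ≤ 20: [(7,10) (13,10) (13,257/14) (7,263/14)]
5. Canonical ring: [(7,10) (13,10) (13,257/14) (7,263/14)]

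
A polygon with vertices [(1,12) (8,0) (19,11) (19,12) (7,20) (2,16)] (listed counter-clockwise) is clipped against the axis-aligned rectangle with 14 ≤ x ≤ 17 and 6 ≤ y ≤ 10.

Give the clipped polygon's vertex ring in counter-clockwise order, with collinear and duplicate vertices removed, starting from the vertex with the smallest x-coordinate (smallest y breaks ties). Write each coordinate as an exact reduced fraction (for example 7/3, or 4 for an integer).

Clipped polygon: [(14,6) (17,9) (17,10) (14,10)]

1. After x ≥ 14: [(14,6) (19,11) (19,12) (14,46/3)]
2. After x ≤ 17: [(14,6) (17,9) (17,40/3) (14,46/3)]
3. After y ≥ 6: [(14,6) (17,9) (17,40/3) (14,46/3)]
4. After y ≤ 10: [(14,10) (14,6) (17,9) (17,10)]
5. Canonical ring: [(14,6) (17,9) (17,10) (14,10)]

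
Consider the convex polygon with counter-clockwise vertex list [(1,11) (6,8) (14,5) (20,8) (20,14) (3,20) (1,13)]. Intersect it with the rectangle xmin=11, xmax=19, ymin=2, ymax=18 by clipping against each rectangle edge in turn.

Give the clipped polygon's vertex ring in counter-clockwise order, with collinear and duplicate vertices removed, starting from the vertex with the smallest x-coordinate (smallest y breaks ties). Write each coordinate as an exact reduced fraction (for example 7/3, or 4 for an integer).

1. After x ≥ 11: [(11,49/8) (14,5) (20,8) (20,14) (11,292/17)]
2. After x ≤ 19: [(11,49/8) (14,5) (19,15/2) (19,244/17) (11,292/17)]
3. After y ≥ 2: [(11,49/8) (14,5) (19,15/2) (19,244/17) (11,292/17)]
4. After y ≤ 18: [(11,49/8) (14,5) (19,15/2) (19,244/17) (11,292/17)]
5. Canonical ring: [(11,49/8) (14,5) (19,15/2) (19,244/17) (11,292/17)]

Clipped polygon: [(11,49/8) (14,5) (19,15/2) (19,244/17) (11,292/17)]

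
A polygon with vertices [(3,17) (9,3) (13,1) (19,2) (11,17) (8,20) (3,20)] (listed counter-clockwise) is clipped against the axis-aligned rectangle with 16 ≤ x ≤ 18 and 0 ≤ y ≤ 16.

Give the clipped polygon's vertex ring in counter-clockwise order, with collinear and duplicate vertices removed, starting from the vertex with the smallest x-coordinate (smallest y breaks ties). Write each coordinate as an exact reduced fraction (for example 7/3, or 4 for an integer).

1. After x ≥ 16: [(16,3/2) (19,2) (16,61/8)]
2. After x ≤ 18: [(16,3/2) (18,11/6) (18,31/8) (16,61/8)]
3. After y ≥ 0: [(16,3/2) (18,11/6) (18,31/8) (16,61/8)]
4. After y ≤ 16: [(16,3/2) (18,11/6) (18,31/8) (16,61/8)]
5. Canonical ring: [(16,3/2) (18,11/6) (18,31/8) (16,61/8)]

Clipped polygon: [(16,3/2) (18,11/6) (18,31/8) (16,61/8)]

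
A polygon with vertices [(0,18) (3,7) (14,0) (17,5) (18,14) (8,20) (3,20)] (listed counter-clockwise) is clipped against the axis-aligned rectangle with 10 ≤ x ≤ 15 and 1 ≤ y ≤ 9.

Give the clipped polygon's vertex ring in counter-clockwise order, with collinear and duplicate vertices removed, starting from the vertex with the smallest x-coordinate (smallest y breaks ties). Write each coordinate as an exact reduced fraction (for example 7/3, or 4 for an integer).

Clipped polygon: [(10,28/11) (87/7,1) (73/5,1) (15,5/3) (15,9) (10,9)]

1. After x ≥ 10: [(10,28/11) (14,0) (17,5) (18,14) (10,94/5)]
2. After x ≤ 15: [(10,28/11) (14,0) (15,5/3) (15,79/5) (10,94/5)]
3. After y ≥ 1: [(10,28/11) (87/7,1) (73/5,1) (15,5/3) (15,79/5) (10,94/5)]
4. After y ≤ 9: [(10,9) (10,28/11) (87/7,1) (73/5,1) (15,5/3) (15,9)]
5. Canonical ring: [(10,28/11) (87/7,1) (73/5,1) (15,5/3) (15,9) (10,9)]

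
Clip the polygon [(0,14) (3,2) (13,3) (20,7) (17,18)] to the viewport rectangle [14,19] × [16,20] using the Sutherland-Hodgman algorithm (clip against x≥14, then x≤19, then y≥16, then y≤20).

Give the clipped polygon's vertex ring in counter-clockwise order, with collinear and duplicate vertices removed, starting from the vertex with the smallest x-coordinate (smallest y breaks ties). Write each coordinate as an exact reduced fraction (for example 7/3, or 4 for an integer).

Clipped polygon: [(14,16) (193/11,16) (17,18) (14,294/17)]

1. After x ≥ 14: [(14,294/17) (14,25/7) (20,7) (17,18)]
2. After x ≤ 19: [(14,294/17) (14,25/7) (19,45/7) (19,32/3) (17,18)]
3. After y ≥ 16: [(14,294/17) (14,16) (193/11,16) (17,18)]
4. After y ≤ 20: [(14,294/17) (14,16) (193/11,16) (17,18)]
5. Canonical ring: [(14,16) (193/11,16) (17,18) (14,294/17)]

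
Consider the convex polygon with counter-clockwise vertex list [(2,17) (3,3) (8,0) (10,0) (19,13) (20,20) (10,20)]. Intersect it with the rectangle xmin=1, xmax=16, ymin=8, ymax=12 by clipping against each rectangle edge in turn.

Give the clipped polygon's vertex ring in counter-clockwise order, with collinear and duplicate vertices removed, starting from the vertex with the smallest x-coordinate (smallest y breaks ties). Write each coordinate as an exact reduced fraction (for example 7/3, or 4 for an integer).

Clipped polygon: [(33/14,12) (37/14,8) (202/13,8) (16,26/3) (16,12)]

1. After x ≥ 1: [(2,17) (3,3) (8,0) (10,0) (19,13) (20,20) (10,20)]
2. After x ≤ 16: [(2,17) (3,3) (8,0) (10,0) (16,26/3) (16,20) (10,20)]
3. After y ≥ 8: [(2,17) (37/14,8) (202/13,8) (16,26/3) (16,20) (10,20)]
4. After y ≤ 12: [(33/14,12) (37/14,8) (202/13,8) (16,26/3) (16,12)]
5. Canonical ring: [(33/14,12) (37/14,8) (202/13,8) (16,26/3) (16,12)]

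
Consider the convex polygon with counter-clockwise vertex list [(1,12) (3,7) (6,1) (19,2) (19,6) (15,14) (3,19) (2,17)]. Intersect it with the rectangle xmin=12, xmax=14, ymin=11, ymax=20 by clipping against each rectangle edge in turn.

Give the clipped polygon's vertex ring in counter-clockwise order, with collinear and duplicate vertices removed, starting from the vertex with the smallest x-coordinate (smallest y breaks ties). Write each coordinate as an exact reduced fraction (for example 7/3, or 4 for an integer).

1. After x ≥ 12: [(12,19/13) (19,2) (19,6) (15,14) (12,61/4)]
2. After x ≤ 14: [(12,19/13) (14,21/13) (14,173/12) (12,61/4)]
3. After y ≥ 11: [(12,11) (14,11) (14,173/12) (12,61/4)]
4. After y ≤ 20: [(12,11) (14,11) (14,173/12) (12,61/4)]
5. Canonical ring: [(12,11) (14,11) (14,173/12) (12,61/4)]

Clipped polygon: [(12,11) (14,11) (14,173/12) (12,61/4)]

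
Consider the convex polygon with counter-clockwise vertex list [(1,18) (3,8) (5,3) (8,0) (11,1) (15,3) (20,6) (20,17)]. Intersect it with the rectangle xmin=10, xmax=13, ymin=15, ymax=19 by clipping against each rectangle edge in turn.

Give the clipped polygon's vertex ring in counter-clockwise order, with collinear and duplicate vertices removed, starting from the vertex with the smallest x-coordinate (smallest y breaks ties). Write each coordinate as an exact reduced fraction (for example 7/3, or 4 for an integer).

Clipped polygon: [(10,15) (13,15) (13,330/19) (10,333/19)]

1. After x ≥ 10: [(10,333/19) (10,2/3) (11,1) (15,3) (20,6) (20,17)]
2. After x ≤ 13: [(13,330/19) (10,333/19) (10,2/3) (11,1) (13,2)]
3. After y ≥ 15: [(13,15) (13,330/19) (10,333/19) (10,15)]
4. After y ≤ 19: [(13,15) (13,330/19) (10,333/19) (10,15)]
5. Canonical ring: [(10,15) (13,15) (13,330/19) (10,333/19)]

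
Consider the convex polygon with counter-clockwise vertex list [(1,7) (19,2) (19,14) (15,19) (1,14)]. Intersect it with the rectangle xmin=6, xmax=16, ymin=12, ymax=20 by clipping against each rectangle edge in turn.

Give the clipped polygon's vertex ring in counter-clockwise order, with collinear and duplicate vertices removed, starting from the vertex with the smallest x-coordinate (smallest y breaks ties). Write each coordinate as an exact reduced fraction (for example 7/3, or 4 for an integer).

Clipped polygon: [(6,12) (16,12) (16,71/4) (15,19) (6,221/14)]

1. After x ≥ 6: [(6,101/18) (19,2) (19,14) (15,19) (6,221/14)]
2. After x ≤ 16: [(6,101/18) (16,17/6) (16,71/4) (15,19) (6,221/14)]
3. After y ≥ 12: [(6,12) (16,12) (16,71/4) (15,19) (6,221/14)]
4. After y ≤ 20: [(6,12) (16,12) (16,71/4) (15,19) (6,221/14)]
5. Canonical ring: [(6,12) (16,12) (16,71/4) (15,19) (6,221/14)]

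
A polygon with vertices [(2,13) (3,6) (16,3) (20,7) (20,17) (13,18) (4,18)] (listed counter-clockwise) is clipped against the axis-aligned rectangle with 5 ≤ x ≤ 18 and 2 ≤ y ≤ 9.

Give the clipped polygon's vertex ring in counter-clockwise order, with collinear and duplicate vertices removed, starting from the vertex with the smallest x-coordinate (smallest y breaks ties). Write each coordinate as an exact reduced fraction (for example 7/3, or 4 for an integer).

Clipped polygon: [(5,72/13) (16,3) (18,5) (18,9) (5,9)]

1. After x ≥ 5: [(5,72/13) (16,3) (20,7) (20,17) (13,18) (5,18)]
2. After x ≤ 18: [(5,72/13) (16,3) (18,5) (18,121/7) (13,18) (5,18)]
3. After y ≥ 2: [(5,72/13) (16,3) (18,5) (18,121/7) (13,18) (5,18)]
4. After y ≤ 9: [(5,9) (5,72/13) (16,3) (18,5) (18,9)]
5. Canonical ring: [(5,72/13) (16,3) (18,5) (18,9) (5,9)]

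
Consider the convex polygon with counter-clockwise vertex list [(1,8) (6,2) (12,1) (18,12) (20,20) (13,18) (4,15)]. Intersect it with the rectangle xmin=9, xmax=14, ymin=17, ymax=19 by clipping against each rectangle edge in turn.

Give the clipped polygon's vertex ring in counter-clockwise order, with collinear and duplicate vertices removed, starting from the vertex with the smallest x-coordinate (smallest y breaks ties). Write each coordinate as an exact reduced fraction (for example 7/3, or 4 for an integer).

1. After x ≥ 9: [(9,3/2) (12,1) (18,12) (20,20) (13,18) (9,50/3)]
2. After x ≤ 14: [(9,3/2) (12,1) (14,14/3) (14,128/7) (13,18) (9,50/3)]
3. After y ≥ 17: [(14,17) (14,128/7) (13,18) (10,17)]
4. After y ≤ 19: [(14,17) (14,128/7) (13,18) (10,17)]
5. Canonical ring: [(10,17) (14,17) (14,128/7) (13,18)]

Clipped polygon: [(10,17) (14,17) (14,128/7) (13,18)]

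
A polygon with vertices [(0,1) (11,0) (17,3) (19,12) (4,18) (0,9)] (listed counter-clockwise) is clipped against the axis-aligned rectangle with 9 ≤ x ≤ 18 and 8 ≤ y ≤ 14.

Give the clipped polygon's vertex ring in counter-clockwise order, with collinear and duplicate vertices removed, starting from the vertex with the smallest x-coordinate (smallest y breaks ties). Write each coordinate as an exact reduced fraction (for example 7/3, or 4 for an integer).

Clipped polygon: [(9,8) (18,8) (18,62/5) (14,14) (9,14)]

1. After x ≥ 9: [(9,2/11) (11,0) (17,3) (19,12) (9,16)]
2. After x ≤ 18: [(9,2/11) (11,0) (17,3) (18,15/2) (18,62/5) (9,16)]
3. After y ≥ 8: [(9,8) (18,8) (18,62/5) (9,16)]
4. After y ≤ 14: [(9,14) (9,8) (18,8) (18,62/5) (14,14)]
5. Canonical ring: [(9,8) (18,8) (18,62/5) (14,14) (9,14)]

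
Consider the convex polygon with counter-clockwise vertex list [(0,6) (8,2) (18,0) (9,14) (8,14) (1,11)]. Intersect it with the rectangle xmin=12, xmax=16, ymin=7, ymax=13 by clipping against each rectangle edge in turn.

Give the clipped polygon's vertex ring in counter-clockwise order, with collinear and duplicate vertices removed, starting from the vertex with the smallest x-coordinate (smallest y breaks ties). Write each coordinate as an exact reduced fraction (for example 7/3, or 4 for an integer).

Clipped polygon: [(12,7) (27/2,7) (12,28/3)]

1. After x ≥ 12: [(12,6/5) (18,0) (12,28/3)]
2. After x ≤ 16: [(12,6/5) (16,2/5) (16,28/9) (12,28/3)]
3. After y ≥ 7: [(12,7) (27/2,7) (12,28/3)]
4. After y ≤ 13: [(12,7) (27/2,7) (12,28/3)]
5. Canonical ring: [(12,7) (27/2,7) (12,28/3)]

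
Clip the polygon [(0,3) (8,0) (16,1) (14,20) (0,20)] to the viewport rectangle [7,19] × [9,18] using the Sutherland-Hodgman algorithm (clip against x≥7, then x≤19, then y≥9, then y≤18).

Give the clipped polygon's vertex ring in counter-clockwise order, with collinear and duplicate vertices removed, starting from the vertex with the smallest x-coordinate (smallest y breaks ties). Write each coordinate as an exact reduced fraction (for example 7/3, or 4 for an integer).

Clipped polygon: [(7,9) (288/19,9) (270/19,18) (7,18)]

1. After x ≥ 7: [(7,3/8) (8,0) (16,1) (14,20) (7,20)]
2. After x ≤ 19: [(7,3/8) (8,0) (16,1) (14,20) (7,20)]
3. After y ≥ 9: [(7,9) (288/19,9) (14,20) (7,20)]
4. After y ≤ 18: [(7,18) (7,9) (288/19,9) (270/19,18)]
5. Canonical ring: [(7,9) (288/19,9) (270/19,18) (7,18)]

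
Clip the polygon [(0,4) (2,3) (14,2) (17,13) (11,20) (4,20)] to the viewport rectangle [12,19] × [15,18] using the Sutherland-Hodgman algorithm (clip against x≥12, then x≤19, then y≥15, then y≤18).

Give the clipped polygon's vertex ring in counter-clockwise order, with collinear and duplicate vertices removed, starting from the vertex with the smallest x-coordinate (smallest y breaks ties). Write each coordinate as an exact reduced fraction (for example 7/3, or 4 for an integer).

Clipped polygon: [(12,15) (107/7,15) (89/7,18) (12,18)]

1. After x ≥ 12: [(12,13/6) (14,2) (17,13) (12,113/6)]
2. After x ≤ 19: [(12,13/6) (14,2) (17,13) (12,113/6)]
3. After y ≥ 15: [(12,15) (107/7,15) (12,113/6)]
4. After y ≤ 18: [(12,18) (12,15) (107/7,15) (89/7,18)]
5. Canonical ring: [(12,15) (107/7,15) (89/7,18) (12,18)]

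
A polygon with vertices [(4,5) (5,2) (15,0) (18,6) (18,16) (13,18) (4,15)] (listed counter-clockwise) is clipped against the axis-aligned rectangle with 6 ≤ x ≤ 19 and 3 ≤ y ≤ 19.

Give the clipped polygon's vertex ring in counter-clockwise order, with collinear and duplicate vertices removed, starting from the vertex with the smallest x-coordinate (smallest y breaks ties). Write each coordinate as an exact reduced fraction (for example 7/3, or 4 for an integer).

1. After x ≥ 6: [(6,9/5) (15,0) (18,6) (18,16) (13,18) (6,47/3)]
2. After x ≤ 19: [(6,9/5) (15,0) (18,6) (18,16) (13,18) (6,47/3)]
3. After y ≥ 3: [(6,3) (33/2,3) (18,6) (18,16) (13,18) (6,47/3)]
4. After y ≤ 19: [(6,3) (33/2,3) (18,6) (18,16) (13,18) (6,47/3)]
5. Canonical ring: [(6,3) (33/2,3) (18,6) (18,16) (13,18) (6,47/3)]

Clipped polygon: [(6,3) (33/2,3) (18,6) (18,16) (13,18) (6,47/3)]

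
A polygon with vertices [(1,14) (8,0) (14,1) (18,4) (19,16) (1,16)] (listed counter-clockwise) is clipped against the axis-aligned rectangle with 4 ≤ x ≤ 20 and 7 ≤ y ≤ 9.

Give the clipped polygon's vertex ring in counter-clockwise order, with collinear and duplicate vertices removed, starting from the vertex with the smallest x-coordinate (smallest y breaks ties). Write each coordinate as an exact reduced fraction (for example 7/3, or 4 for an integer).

Clipped polygon: [(4,8) (9/2,7) (73/4,7) (221/12,9) (4,9)]

1. After x ≥ 4: [(4,8) (8,0) (14,1) (18,4) (19,16) (4,16)]
2. After x ≤ 20: [(4,8) (8,0) (14,1) (18,4) (19,16) (4,16)]
3. After y ≥ 7: [(4,8) (9/2,7) (73/4,7) (19,16) (4,16)]
4. After y ≤ 9: [(4,9) (4,8) (9/2,7) (73/4,7) (221/12,9)]
5. Canonical ring: [(4,8) (9/2,7) (73/4,7) (221/12,9) (4,9)]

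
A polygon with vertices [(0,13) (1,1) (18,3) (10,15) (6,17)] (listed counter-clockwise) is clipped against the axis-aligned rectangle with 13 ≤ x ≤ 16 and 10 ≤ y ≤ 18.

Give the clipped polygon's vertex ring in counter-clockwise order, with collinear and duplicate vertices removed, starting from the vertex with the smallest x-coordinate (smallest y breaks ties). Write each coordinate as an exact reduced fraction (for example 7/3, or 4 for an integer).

Clipped polygon: [(13,10) (40/3,10) (13,21/2)]

1. After x ≥ 13: [(13,41/17) (18,3) (13,21/2)]
2. After x ≤ 16: [(13,41/17) (16,47/17) (16,6) (13,21/2)]
3. After y ≥ 10: [(13,10) (40/3,10) (13,21/2)]
4. After y ≤ 18: [(13,10) (40/3,10) (13,21/2)]
5. Canonical ring: [(13,10) (40/3,10) (13,21/2)]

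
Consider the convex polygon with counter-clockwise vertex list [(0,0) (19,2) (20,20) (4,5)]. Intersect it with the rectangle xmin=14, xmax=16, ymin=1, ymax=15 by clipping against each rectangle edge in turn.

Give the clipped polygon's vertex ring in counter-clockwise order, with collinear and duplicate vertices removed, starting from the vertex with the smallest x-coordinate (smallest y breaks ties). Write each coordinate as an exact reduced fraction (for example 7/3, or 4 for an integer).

Clipped polygon: [(14,28/19) (16,32/19) (16,15) (44/3,15) (14,115/8)]

1. After x ≥ 14: [(14,28/19) (19,2) (20,20) (14,115/8)]
2. After x ≤ 16: [(14,28/19) (16,32/19) (16,65/4) (14,115/8)]
3. After y ≥ 1: [(14,28/19) (16,32/19) (16,65/4) (14,115/8)]
4. After y ≤ 15: [(14,28/19) (16,32/19) (16,15) (44/3,15) (14,115/8)]
5. Canonical ring: [(14,28/19) (16,32/19) (16,15) (44/3,15) (14,115/8)]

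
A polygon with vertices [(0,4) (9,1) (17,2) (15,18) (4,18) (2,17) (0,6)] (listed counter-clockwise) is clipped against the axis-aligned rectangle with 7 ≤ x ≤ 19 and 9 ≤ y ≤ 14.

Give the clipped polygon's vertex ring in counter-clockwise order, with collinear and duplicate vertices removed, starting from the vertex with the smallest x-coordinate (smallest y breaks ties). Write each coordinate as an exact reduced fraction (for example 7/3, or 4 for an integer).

1. After x ≥ 7: [(7,5/3) (9,1) (17,2) (15,18) (7,18)]
2. After x ≤ 19: [(7,5/3) (9,1) (17,2) (15,18) (7,18)]
3. After y ≥ 9: [(7,9) (129/8,9) (15,18) (7,18)]
4. After y ≤ 14: [(7,14) (7,9) (129/8,9) (31/2,14)]
5. Canonical ring: [(7,9) (129/8,9) (31/2,14) (7,14)]

Clipped polygon: [(7,9) (129/8,9) (31/2,14) (7,14)]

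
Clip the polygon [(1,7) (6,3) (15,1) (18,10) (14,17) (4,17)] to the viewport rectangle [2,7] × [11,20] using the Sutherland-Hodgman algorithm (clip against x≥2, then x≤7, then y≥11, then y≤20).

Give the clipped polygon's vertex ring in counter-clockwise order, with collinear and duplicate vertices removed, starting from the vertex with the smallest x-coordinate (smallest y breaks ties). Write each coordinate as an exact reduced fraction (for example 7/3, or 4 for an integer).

Clipped polygon: [(11/5,11) (7,11) (7,17) (4,17)]

1. After x ≥ 2: [(2,31/3) (2,31/5) (6,3) (15,1) (18,10) (14,17) (4,17)]
2. After x ≤ 7: [(2,31/3) (2,31/5) (6,3) (7,25/9) (7,17) (4,17)]
3. After y ≥ 11: [(11/5,11) (7,11) (7,17) (4,17)]
4. After y ≤ 20: [(11/5,11) (7,11) (7,17) (4,17)]
5. Canonical ring: [(11/5,11) (7,11) (7,17) (4,17)]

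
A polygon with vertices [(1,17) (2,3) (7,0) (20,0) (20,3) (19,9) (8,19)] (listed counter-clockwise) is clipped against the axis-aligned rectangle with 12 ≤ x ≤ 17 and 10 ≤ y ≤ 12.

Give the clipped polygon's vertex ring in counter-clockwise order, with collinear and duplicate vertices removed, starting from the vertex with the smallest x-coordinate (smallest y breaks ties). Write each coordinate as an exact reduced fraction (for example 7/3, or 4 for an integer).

Clipped polygon: [(12,10) (17,10) (17,119/11) (157/10,12) (12,12)]

1. After x ≥ 12: [(12,0) (20,0) (20,3) (19,9) (12,169/11)]
2. After x ≤ 17: [(12,0) (17,0) (17,119/11) (12,169/11)]
3. After y ≥ 10: [(12,10) (17,10) (17,119/11) (12,169/11)]
4. After y ≤ 12: [(12,12) (12,10) (17,10) (17,119/11) (157/10,12)]
5. Canonical ring: [(12,10) (17,10) (17,119/11) (157/10,12) (12,12)]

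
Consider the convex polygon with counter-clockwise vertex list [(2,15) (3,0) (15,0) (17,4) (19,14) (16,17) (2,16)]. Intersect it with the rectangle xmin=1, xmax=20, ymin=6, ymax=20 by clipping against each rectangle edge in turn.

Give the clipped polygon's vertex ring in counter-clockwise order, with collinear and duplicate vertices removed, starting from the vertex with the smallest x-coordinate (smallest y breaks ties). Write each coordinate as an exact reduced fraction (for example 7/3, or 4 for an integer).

1. After x ≥ 1: [(2,15) (3,0) (15,0) (17,4) (19,14) (16,17) (2,16)]
2. After x ≤ 20: [(2,15) (3,0) (15,0) (17,4) (19,14) (16,17) (2,16)]
3. After y ≥ 6: [(2,15) (13/5,6) (87/5,6) (19,14) (16,17) (2,16)]
4. After y ≤ 20: [(2,15) (13/5,6) (87/5,6) (19,14) (16,17) (2,16)]
5. Canonical ring: [(2,15) (13/5,6) (87/5,6) (19,14) (16,17) (2,16)]

Clipped polygon: [(2,15) (13/5,6) (87/5,6) (19,14) (16,17) (2,16)]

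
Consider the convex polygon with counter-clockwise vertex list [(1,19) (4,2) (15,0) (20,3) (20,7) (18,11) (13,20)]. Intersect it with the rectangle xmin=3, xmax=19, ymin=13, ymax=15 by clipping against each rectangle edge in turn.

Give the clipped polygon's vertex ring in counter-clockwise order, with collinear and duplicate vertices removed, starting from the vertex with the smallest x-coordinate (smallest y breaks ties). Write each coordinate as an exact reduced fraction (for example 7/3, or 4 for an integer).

1. After x ≥ 3: [(3,115/6) (3,23/3) (4,2) (15,0) (20,3) (20,7) (18,11) (13,20)]
2. After x ≤ 19: [(3,115/6) (3,23/3) (4,2) (15,0) (19,12/5) (19,9) (18,11) (13,20)]
3. After y ≥ 13: [(3,115/6) (3,13) (152/9,13) (13,20)]
4. After y ≤ 15: [(3,15) (3,13) (152/9,13) (142/9,15)]
5. Canonical ring: [(3,13) (152/9,13) (142/9,15) (3,15)]

Clipped polygon: [(3,13) (152/9,13) (142/9,15) (3,15)]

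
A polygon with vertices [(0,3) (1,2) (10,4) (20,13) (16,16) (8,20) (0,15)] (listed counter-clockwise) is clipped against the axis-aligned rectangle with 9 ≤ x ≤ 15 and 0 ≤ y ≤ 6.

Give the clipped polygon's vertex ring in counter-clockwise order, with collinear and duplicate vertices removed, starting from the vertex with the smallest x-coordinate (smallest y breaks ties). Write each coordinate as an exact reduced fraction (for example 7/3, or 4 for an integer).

Clipped polygon: [(9,34/9) (10,4) (110/9,6) (9,6)]

1. After x ≥ 9: [(9,34/9) (10,4) (20,13) (16,16) (9,39/2)]
2. After x ≤ 15: [(9,34/9) (10,4) (15,17/2) (15,33/2) (9,39/2)]
3. After y ≥ 0: [(9,34/9) (10,4) (15,17/2) (15,33/2) (9,39/2)]
4. After y ≤ 6: [(9,6) (9,34/9) (10,4) (110/9,6)]
5. Canonical ring: [(9,34/9) (10,4) (110/9,6) (9,6)]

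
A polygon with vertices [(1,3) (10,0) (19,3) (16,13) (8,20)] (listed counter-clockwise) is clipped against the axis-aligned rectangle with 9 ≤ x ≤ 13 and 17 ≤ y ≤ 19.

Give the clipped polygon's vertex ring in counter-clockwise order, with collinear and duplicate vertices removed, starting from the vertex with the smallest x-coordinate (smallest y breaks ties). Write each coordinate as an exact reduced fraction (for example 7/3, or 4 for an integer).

1. After x ≥ 9: [(9,1/3) (10,0) (19,3) (16,13) (9,153/8)]
2. After x ≤ 13: [(9,1/3) (10,0) (13,1) (13,125/8) (9,153/8)]
3. After y ≥ 17: [(9,17) (80/7,17) (9,153/8)]
4. After y ≤ 19: [(9,19) (9,17) (80/7,17) (64/7,19)]
5. Canonical ring: [(9,17) (80/7,17) (64/7,19) (9,19)]

Clipped polygon: [(9,17) (80/7,17) (64/7,19) (9,19)]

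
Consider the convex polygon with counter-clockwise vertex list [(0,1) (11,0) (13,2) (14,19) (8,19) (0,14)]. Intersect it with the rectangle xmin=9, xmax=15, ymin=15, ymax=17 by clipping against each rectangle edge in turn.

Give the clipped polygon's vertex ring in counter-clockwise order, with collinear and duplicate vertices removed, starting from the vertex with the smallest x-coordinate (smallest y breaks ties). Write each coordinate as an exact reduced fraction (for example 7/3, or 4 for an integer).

1. After x ≥ 9: [(9,2/11) (11,0) (13,2) (14,19) (9,19)]
2. After x ≤ 15: [(9,2/11) (11,0) (13,2) (14,19) (9,19)]
3. After y ≥ 15: [(9,15) (234/17,15) (14,19) (9,19)]
4. After y ≤ 17: [(9,17) (9,15) (234/17,15) (236/17,17)]
5. Canonical ring: [(9,15) (234/17,15) (236/17,17) (9,17)]

Clipped polygon: [(9,15) (234/17,15) (236/17,17) (9,17)]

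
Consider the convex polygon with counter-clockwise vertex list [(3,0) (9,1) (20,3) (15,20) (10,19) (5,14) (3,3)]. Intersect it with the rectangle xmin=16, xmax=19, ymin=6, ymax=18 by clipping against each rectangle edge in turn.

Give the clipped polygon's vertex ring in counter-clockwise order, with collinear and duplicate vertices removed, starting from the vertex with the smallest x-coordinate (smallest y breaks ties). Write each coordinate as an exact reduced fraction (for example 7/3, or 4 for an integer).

1. After x ≥ 16: [(16,25/11) (20,3) (16,83/5)]
2. After x ≤ 19: [(16,25/11) (19,31/11) (19,32/5) (16,83/5)]
3. After y ≥ 6: [(16,6) (19,6) (19,32/5) (16,83/5)]
4. After y ≤ 18: [(16,6) (19,6) (19,32/5) (16,83/5)]
5. Canonical ring: [(16,6) (19,6) (19,32/5) (16,83/5)]

Clipped polygon: [(16,6) (19,6) (19,32/5) (16,83/5)]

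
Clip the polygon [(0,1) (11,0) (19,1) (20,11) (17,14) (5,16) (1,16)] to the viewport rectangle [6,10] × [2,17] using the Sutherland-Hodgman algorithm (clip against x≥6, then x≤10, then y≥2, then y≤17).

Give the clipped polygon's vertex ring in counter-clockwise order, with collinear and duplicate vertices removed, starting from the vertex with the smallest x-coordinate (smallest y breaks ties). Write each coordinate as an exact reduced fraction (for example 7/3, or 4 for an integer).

Clipped polygon: [(6,2) (10,2) (10,91/6) (6,95/6)]

1. After x ≥ 6: [(6,5/11) (11,0) (19,1) (20,11) (17,14) (6,95/6)]
2. After x ≤ 10: [(6,5/11) (10,1/11) (10,91/6) (6,95/6)]
3. After y ≥ 2: [(6,2) (10,2) (10,91/6) (6,95/6)]
4. After y ≤ 17: [(6,2) (10,2) (10,91/6) (6,95/6)]
5. Canonical ring: [(6,2) (10,2) (10,91/6) (6,95/6)]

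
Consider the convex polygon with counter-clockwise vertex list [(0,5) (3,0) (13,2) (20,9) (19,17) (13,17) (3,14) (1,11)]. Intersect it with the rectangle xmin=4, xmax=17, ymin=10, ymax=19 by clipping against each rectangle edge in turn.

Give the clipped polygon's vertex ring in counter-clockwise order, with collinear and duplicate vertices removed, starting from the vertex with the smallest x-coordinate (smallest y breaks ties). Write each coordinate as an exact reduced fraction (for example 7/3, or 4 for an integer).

1. After x ≥ 4: [(4,1/5) (13,2) (20,9) (19,17) (13,17) (4,143/10)]
2. After x ≤ 17: [(4,1/5) (13,2) (17,6) (17,17) (13,17) (4,143/10)]
3. After y ≥ 10: [(4,10) (17,10) (17,17) (13,17) (4,143/10)]
4. After y ≤ 19: [(4,10) (17,10) (17,17) (13,17) (4,143/10)]
5. Canonical ring: [(4,10) (17,10) (17,17) (13,17) (4,143/10)]

Clipped polygon: [(4,10) (17,10) (17,17) (13,17) (4,143/10)]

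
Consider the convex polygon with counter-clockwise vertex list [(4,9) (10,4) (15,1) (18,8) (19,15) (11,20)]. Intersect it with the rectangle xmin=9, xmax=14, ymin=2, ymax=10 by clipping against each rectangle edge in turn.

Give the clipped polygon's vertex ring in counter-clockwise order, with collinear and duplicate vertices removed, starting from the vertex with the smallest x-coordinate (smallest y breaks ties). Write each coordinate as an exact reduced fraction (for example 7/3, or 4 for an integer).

Clipped polygon: [(9,29/6) (10,4) (40/3,2) (14,2) (14,10) (9,10)]

1. After x ≥ 9: [(9,118/7) (9,29/6) (10,4) (15,1) (18,8) (19,15) (11,20)]
2. After x ≤ 14: [(9,118/7) (9,29/6) (10,4) (14,8/5) (14,145/8) (11,20)]
3. After y ≥ 2: [(9,118/7) (9,29/6) (10,4) (40/3,2) (14,2) (14,145/8) (11,20)]
4. After y ≤ 10: [(9,10) (9,29/6) (10,4) (40/3,2) (14,2) (14,10)]
5. Canonical ring: [(9,29/6) (10,4) (40/3,2) (14,2) (14,10) (9,10)]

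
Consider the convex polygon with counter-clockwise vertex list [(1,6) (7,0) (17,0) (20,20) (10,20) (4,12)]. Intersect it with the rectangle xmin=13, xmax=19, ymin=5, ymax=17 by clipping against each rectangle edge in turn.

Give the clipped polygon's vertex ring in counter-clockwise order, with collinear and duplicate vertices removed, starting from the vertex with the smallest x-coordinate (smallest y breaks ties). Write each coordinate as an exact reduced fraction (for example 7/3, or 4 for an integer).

1. After x ≥ 13: [(13,0) (17,0) (20,20) (13,20)]
2. After x ≤ 19: [(13,0) (17,0) (19,40/3) (19,20) (13,20)]
3. After y ≥ 5: [(13,5) (71/4,5) (19,40/3) (19,20) (13,20)]
4. After y ≤ 17: [(13,17) (13,5) (71/4,5) (19,40/3) (19,17)]
5. Canonical ring: [(13,5) (71/4,5) (19,40/3) (19,17) (13,17)]

Clipped polygon: [(13,5) (71/4,5) (19,40/3) (19,17) (13,17)]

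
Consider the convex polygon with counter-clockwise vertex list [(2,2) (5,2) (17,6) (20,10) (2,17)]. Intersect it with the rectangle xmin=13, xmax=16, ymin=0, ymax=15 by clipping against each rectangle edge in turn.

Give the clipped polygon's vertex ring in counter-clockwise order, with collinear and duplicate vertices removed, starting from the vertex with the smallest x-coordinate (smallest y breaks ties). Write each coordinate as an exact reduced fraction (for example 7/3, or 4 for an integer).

1. After x ≥ 13: [(13,14/3) (17,6) (20,10) (13,229/18)]
2. After x ≤ 16: [(13,14/3) (16,17/3) (16,104/9) (13,229/18)]
3. After y ≥ 0: [(13,14/3) (16,17/3) (16,104/9) (13,229/18)]
4. After y ≤ 15: [(13,14/3) (16,17/3) (16,104/9) (13,229/18)]
5. Canonical ring: [(13,14/3) (16,17/3) (16,104/9) (13,229/18)]

Clipped polygon: [(13,14/3) (16,17/3) (16,104/9) (13,229/18)]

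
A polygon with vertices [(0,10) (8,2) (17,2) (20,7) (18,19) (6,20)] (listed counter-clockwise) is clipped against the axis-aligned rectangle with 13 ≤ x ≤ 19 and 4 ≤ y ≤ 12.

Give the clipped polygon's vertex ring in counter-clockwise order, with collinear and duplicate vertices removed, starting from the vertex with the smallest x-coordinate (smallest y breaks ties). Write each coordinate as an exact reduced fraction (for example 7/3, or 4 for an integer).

1. After x ≥ 13: [(13,2) (17,2) (20,7) (18,19) (13,233/12)]
2. After x ≤ 19: [(13,2) (17,2) (19,16/3) (19,13) (18,19) (13,233/12)]
3. After y ≥ 4: [(13,4) (91/5,4) (19,16/3) (19,13) (18,19) (13,233/12)]
4. After y ≤ 12: [(13,12) (13,4) (91/5,4) (19,16/3) (19,12)]
5. Canonical ring: [(13,4) (91/5,4) (19,16/3) (19,12) (13,12)]

Clipped polygon: [(13,4) (91/5,4) (19,16/3) (19,12) (13,12)]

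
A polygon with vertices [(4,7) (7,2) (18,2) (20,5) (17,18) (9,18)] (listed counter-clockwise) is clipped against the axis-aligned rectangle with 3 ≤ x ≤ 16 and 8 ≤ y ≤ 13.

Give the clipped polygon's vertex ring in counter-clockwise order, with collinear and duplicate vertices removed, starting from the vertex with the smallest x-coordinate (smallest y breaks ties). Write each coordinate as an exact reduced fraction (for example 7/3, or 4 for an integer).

Clipped polygon: [(49/11,8) (16,8) (16,13) (74/11,13)]

1. After x ≥ 3: [(4,7) (7,2) (18,2) (20,5) (17,18) (9,18)]
2. After x ≤ 16: [(4,7) (7,2) (16,2) (16,18) (9,18)]
3. After y ≥ 8: [(49/11,8) (16,8) (16,18) (9,18)]
4. After y ≤ 13: [(74/11,13) (49/11,8) (16,8) (16,13)]
5. Canonical ring: [(49/11,8) (16,8) (16,13) (74/11,13)]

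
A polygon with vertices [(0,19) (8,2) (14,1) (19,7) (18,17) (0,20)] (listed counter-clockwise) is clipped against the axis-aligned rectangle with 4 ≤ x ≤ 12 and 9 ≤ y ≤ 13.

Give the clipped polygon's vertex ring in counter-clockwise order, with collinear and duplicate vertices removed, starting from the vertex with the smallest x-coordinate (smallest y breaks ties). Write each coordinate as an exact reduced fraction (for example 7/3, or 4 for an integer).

1. After x ≥ 4: [(4,21/2) (8,2) (14,1) (19,7) (18,17) (4,58/3)]
2. After x ≤ 12: [(4,21/2) (8,2) (12,4/3) (12,18) (4,58/3)]
3. After y ≥ 9: [(4,21/2) (80/17,9) (12,9) (12,18) (4,58/3)]
4. After y ≤ 13: [(4,13) (4,21/2) (80/17,9) (12,9) (12,13)]
5. Canonical ring: [(4,21/2) (80/17,9) (12,9) (12,13) (4,13)]

Clipped polygon: [(4,21/2) (80/17,9) (12,9) (12,13) (4,13)]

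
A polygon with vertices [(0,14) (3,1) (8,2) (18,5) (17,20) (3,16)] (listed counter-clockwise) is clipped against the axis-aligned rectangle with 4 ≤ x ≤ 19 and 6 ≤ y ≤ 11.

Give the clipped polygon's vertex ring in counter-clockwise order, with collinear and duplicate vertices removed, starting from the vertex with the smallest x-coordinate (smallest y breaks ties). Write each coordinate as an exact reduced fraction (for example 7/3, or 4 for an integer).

1. After x ≥ 4: [(4,6/5) (8,2) (18,5) (17,20) (4,114/7)]
2. After x ≤ 19: [(4,6/5) (8,2) (18,5) (17,20) (4,114/7)]
3. After y ≥ 6: [(4,6) (269/15,6) (17,20) (4,114/7)]
4. After y ≤ 11: [(4,11) (4,6) (269/15,6) (88/5,11)]
5. Canonical ring: [(4,6) (269/15,6) (88/5,11) (4,11)]

Clipped polygon: [(4,6) (269/15,6) (88/5,11) (4,11)]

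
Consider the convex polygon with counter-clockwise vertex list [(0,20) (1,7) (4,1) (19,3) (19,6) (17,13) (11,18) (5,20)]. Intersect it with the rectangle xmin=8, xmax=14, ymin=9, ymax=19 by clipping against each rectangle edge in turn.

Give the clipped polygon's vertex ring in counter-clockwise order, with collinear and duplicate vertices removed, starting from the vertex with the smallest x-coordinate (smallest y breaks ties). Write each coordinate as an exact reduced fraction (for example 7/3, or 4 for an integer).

1. After x ≥ 8: [(8,23/15) (19,3) (19,6) (17,13) (11,18) (8,19)]
2. After x ≤ 14: [(8,23/15) (14,7/3) (14,31/2) (11,18) (8,19)]
3. After y ≥ 9: [(8,9) (14,9) (14,31/2) (11,18) (8,19)]
4. After y ≤ 19: [(8,9) (14,9) (14,31/2) (11,18) (8,19)]
5. Canonical ring: [(8,9) (14,9) (14,31/2) (11,18) (8,19)]

Clipped polygon: [(8,9) (14,9) (14,31/2) (11,18) (8,19)]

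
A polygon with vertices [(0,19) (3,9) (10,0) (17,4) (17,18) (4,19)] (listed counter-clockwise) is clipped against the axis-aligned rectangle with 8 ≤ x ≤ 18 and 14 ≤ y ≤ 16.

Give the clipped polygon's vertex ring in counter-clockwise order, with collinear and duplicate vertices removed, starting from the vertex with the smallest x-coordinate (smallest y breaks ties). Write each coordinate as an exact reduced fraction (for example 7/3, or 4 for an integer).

Clipped polygon: [(8,14) (17,14) (17,16) (8,16)]

1. After x ≥ 8: [(8,18/7) (10,0) (17,4) (17,18) (8,243/13)]
2. After x ≤ 18: [(8,18/7) (10,0) (17,4) (17,18) (8,243/13)]
3. After y ≥ 14: [(8,14) (17,14) (17,18) (8,243/13)]
4. After y ≤ 16: [(8,16) (8,14) (17,14) (17,16)]
5. Canonical ring: [(8,14) (17,14) (17,16) (8,16)]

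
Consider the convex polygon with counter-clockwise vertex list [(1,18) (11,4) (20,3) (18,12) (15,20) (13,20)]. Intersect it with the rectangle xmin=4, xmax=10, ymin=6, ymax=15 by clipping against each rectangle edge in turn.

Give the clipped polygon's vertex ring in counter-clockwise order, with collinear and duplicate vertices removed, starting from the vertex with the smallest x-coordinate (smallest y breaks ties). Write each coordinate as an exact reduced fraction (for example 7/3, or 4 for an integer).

Clipped polygon: [(4,69/5) (67/7,6) (10,6) (10,15) (4,15)]

1. After x ≥ 4: [(4,37/2) (4,69/5) (11,4) (20,3) (18,12) (15,20) (13,20)]
2. After x ≤ 10: [(10,39/2) (4,37/2) (4,69/5) (10,27/5)]
3. After y ≥ 6: [(10,6) (10,39/2) (4,37/2) (4,69/5) (67/7,6)]
4. After y ≤ 15: [(10,6) (10,15) (4,15) (4,69/5) (67/7,6)]
5. Canonical ring: [(4,69/5) (67/7,6) (10,6) (10,15) (4,15)]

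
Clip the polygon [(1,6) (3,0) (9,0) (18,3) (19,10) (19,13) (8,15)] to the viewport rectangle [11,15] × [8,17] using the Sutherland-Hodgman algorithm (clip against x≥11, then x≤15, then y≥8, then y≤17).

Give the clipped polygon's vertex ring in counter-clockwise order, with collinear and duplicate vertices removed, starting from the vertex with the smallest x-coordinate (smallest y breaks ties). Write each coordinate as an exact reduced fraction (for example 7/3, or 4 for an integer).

1. After x ≥ 11: [(11,2/3) (18,3) (19,10) (19,13) (11,159/11)]
2. After x ≤ 15: [(11,2/3) (15,2) (15,151/11) (11,159/11)]
3. After y ≥ 8: [(11,8) (15,8) (15,151/11) (11,159/11)]
4. After y ≤ 17: [(11,8) (15,8) (15,151/11) (11,159/11)]
5. Canonical ring: [(11,8) (15,8) (15,151/11) (11,159/11)]

Clipped polygon: [(11,8) (15,8) (15,151/11) (11,159/11)]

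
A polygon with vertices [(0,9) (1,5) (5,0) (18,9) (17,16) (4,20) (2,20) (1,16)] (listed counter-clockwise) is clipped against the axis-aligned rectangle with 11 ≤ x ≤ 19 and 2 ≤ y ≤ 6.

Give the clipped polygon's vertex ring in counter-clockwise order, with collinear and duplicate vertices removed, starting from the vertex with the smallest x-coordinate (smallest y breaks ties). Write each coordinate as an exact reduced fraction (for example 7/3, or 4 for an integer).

1. After x ≥ 11: [(11,54/13) (18,9) (17,16) (11,232/13)]
2. After x ≤ 19: [(11,54/13) (18,9) (17,16) (11,232/13)]
3. After y ≥ 2: [(11,54/13) (18,9) (17,16) (11,232/13)]
4. After y ≤ 6: [(11,6) (11,54/13) (41/3,6)]
5. Canonical ring: [(11,54/13) (41/3,6) (11,6)]

Clipped polygon: [(11,54/13) (41/3,6) (11,6)]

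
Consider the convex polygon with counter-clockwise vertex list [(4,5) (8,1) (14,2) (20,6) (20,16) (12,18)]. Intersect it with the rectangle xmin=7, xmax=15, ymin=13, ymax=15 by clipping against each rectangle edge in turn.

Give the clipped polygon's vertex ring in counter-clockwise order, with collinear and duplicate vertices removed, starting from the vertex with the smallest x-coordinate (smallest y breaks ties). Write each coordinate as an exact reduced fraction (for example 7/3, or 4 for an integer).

Clipped polygon: [(116/13,13) (15,13) (15,15) (132/13,15)]

1. After x ≥ 7: [(7,79/8) (7,2) (8,1) (14,2) (20,6) (20,16) (12,18)]
2. After x ≤ 15: [(7,79/8) (7,2) (8,1) (14,2) (15,8/3) (15,69/4) (12,18)]
3. After y ≥ 13: [(116/13,13) (15,13) (15,69/4) (12,18)]
4. After y ≤ 15: [(132/13,15) (116/13,13) (15,13) (15,15)]
5. Canonical ring: [(116/13,13) (15,13) (15,15) (132/13,15)]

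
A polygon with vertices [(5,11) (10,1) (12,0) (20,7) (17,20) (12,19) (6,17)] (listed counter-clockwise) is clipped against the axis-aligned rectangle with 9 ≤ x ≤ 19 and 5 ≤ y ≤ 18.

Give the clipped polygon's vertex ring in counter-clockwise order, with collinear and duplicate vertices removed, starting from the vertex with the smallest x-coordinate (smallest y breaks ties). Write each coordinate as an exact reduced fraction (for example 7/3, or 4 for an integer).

1. After x ≥ 9: [(9,3) (10,1) (12,0) (20,7) (17,20) (12,19) (9,18)]
2. After x ≤ 19: [(9,3) (10,1) (12,0) (19,49/8) (19,34/3) (17,20) (12,19) (9,18)]
3. After y ≥ 5: [(9,5) (124/7,5) (19,49/8) (19,34/3) (17,20) (12,19) (9,18)]
4. After y ≤ 18: [(9,5) (124/7,5) (19,49/8) (19,34/3) (227/13,18) (9,18) (9,18)]
5. Canonical ring: [(9,5) (124/7,5) (19,49/8) (19,34/3) (227/13,18) (9,18)]

Clipped polygon: [(9,5) (124/7,5) (19,49/8) (19,34/3) (227/13,18) (9,18)]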